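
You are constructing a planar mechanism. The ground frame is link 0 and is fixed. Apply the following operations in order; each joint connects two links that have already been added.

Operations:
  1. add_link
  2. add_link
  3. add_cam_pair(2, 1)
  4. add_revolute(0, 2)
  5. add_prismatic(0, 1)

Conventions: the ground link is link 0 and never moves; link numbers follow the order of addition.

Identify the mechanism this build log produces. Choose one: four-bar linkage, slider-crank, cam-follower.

links: 3 (incl. ground); joints: 1 revolute, 1 prismatic, 1 higher (cam) pair, forming one closed loop
3 links, revolute + prismatic + higher pair in one loop → cam-follower

cam-follower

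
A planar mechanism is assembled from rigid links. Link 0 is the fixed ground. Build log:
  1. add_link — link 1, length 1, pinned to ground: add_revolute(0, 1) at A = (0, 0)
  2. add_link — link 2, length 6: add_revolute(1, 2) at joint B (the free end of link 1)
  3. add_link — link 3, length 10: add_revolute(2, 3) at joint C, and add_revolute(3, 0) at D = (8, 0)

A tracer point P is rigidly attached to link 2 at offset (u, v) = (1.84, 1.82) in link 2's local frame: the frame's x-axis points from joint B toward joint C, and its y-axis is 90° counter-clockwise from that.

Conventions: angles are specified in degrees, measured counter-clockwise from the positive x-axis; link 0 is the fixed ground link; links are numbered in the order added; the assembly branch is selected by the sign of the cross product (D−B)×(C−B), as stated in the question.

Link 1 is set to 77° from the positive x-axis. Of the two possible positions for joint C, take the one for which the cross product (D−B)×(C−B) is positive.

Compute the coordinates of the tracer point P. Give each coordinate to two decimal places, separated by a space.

A=(0,0), D=(8.00,0)
B = A + 1.00·(cos77°, sin77°) = (0.2250, 0.9744)
|BD| = 7.8359
circle(B,6.00) ∩ circle(D,10.00): a=-0.1659, h=5.9977
  candidates: C₊=(0.8062,6.9462) cross=46.997; C₋=(-0.6854,-4.9562) cross=-46.997
  branch + wants cross > 0 → take C=(0.8062,6.9462) (cross=46.997)
ex = (C−B)/|BC| = (0.0969,0.9953); ey = (-0.9953,0.0969)
P = B + 1.84·ex + 1.82·ey = (-1.4082,2.9820)

-1.41 2.98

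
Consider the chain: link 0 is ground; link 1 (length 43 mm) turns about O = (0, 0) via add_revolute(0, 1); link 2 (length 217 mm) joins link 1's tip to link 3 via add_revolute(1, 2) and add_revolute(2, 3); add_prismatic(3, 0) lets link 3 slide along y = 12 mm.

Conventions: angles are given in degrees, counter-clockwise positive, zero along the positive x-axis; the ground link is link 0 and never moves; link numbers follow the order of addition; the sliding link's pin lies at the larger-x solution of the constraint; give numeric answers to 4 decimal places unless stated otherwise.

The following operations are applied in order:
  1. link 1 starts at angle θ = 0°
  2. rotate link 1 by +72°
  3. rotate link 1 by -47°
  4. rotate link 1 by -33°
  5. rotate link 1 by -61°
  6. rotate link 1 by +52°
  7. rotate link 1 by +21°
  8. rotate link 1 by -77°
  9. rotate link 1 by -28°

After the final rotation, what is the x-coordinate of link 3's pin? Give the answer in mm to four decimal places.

geometry: r = 43 mm, L = 217 mm, e = 12 mm; θ starts at 0°
rotate link 1 by +72°: θ ← 0° +72° = 72°
rotate link 1 by -47°: θ ← 72° -47° = 25°
rotate link 1 by -33°: θ ← 25° -33° = -8°
rotate link 1 by -61°: θ ← -8° -61° = -69°
rotate link 1 by +52°: θ ← -69° +52° = -17°
rotate link 1 by +21°: θ ← -17° +21° = 4°
rotate link 1 by -77°: θ ← 4° -77° = -73°
rotate link 1 by -28°: θ ← -73° -28° = -101°
crank pin P = (r cos θ, r sin θ) = (-8.204787, -42.209969)
h = r sin θ − e = -42.209969 − 12 = -54.209969
x = r cos θ + √(L² − h²) = -8.204787 + 210.119678 = 201.914892

201.9149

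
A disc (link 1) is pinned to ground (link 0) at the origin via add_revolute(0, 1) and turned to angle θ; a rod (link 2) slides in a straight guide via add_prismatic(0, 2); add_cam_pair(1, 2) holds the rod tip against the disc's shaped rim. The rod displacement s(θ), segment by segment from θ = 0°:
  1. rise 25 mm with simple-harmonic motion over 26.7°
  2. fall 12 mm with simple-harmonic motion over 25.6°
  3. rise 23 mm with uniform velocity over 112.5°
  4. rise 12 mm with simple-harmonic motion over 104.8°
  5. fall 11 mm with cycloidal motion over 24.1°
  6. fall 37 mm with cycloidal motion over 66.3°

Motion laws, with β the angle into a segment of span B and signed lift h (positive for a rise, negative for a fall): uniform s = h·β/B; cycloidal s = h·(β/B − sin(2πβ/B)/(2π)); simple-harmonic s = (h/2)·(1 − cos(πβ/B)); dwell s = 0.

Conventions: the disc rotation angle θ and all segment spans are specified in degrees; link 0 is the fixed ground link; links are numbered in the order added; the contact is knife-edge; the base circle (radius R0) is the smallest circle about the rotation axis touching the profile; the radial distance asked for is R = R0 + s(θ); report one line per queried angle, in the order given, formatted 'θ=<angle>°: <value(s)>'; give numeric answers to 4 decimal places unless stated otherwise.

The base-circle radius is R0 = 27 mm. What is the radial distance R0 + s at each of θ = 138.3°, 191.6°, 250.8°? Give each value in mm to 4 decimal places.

segment 1 (0° to 26.7°, simple-harmonic, h = 25) is passed completely: s = 0.0000 + (25) = 25.0000
segment 2 (26.7° to 52.3°, simple-harmonic, h = -12) is passed completely: s = 25.0000 + (-12) = 13.0000
θ = 138.3° falls in segment 3 (52.3° to 164.8°, uniform, h = 23): β = 138.3 − 52.3 = 86°, B = 112.5°; Δs = 23·86/112.5 = 17.5822; s = 13.0000 + 17.5822 = 30.5822
segment 3 (52.3° to 164.8°, uniform, h = 23) is passed completely: s = 13.0000 + (23) = 36.0000
θ = 191.6° falls in segment 4 (164.8° to 269.6°, simple-harmonic, h = 12): β = 191.6 − 164.8 = 26.8°, B = 104.8°; Δs = 12/2·(1 − cos(π·0.2557)) = 1.8344; s = 36.0000 + 1.8344 = 37.8344
θ = 250.8° falls in segment 4 (164.8° to 269.6°, simple-harmonic, h = 12): β = 250.8 − 164.8 = 86°, B = 104.8°; Δs = 12/2·(1 − cos(π·0.8206)) = 11.0721; s = 36.0000 + 11.0721 = 47.0721
θ=138.3°: R = R0 + s = 27 + 30.5822 = 57.5822
θ=191.6°: R = R0 + s = 27 + 37.8344 = 64.8344
θ=250.8°: R = R0 + s = 27 + 47.0721 = 74.0721

θ=138.3°: 57.5822
θ=191.6°: 64.8344
θ=250.8°: 74.0721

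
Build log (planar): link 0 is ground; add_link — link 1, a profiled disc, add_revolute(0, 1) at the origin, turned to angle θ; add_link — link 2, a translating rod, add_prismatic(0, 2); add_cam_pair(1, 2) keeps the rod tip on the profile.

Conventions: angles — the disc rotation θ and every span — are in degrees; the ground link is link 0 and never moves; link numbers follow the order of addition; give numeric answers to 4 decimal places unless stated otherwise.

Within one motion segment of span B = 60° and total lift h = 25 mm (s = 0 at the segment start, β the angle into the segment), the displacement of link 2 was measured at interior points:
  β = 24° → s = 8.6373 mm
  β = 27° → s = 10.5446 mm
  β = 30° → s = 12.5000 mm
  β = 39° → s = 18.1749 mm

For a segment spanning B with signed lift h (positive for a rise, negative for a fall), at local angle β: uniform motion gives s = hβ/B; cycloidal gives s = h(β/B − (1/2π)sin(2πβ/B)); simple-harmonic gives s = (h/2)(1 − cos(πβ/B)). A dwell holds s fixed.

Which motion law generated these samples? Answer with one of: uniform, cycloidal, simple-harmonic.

candidates at β/B = r: uniform s = h·r (linear in β); cycloidal s = h·(r − sin(2πr)/(2π)); simple-harmonic s = (h/2)(1 − cos(πr))
β=24°: printed 8.6373 | uniform 10.0000, cycloidal 7.6613, simple-harmonic 8.6373
β=27°: printed 10.5446 | uniform 11.2500, cycloidal 10.0205, simple-harmonic 10.5446
β=30°: printed 12.5000 | uniform 12.5000, cycloidal 12.5000, simple-harmonic 12.5000
β=39°: printed 18.1749 | uniform 16.2500, cycloidal 19.4690, simple-harmonic 18.1749
only one law matches every sample → simple-harmonic

simple-harmonic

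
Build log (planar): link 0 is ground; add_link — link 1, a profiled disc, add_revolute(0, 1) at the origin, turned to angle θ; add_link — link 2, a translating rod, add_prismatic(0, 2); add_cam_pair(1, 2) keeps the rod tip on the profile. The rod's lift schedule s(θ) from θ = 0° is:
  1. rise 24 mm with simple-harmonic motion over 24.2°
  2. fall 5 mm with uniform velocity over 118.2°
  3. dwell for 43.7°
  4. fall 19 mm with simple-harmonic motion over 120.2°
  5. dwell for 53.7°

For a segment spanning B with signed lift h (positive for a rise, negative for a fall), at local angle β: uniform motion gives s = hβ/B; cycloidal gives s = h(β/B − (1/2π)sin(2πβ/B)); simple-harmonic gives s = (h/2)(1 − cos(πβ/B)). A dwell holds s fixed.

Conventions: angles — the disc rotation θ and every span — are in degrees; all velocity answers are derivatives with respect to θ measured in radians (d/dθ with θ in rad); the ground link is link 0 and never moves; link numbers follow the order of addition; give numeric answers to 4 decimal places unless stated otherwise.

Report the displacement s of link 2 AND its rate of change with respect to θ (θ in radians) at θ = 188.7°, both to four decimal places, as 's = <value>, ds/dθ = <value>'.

seg 1 [0°–24.2°] simple-harmonic, h=24: full span → s += 24 → s = 24.0000
seg 2 [24.2°–142.4°] uniform, h=-5: full span → s += -5 → s = 19.0000
seg 3 [142.4°–186.1°] dwell: s stays 19.0000
seg 4 [186.1°–306.3°] simple-harmonic, h=-19: θ=188.7° here. β=2.6, B=120.2. -19/2·(1 − cos(π·0.0216)) = -0.0219 → s = 18.9781
velocity in seg [186.1°–306.3°] (simple-harmonic), θ in radians: β = 2.6° = 0.0454 rad, B = 120.2° = 2.0979 rad; ds/dθ = (πh/(2B)) sin(πβ/B) = (π·(-19)/(2·2.0979)) sin(π·0.0216) = -0.965998 mm/rad

s = 18.9781, ds/dθ = -0.9660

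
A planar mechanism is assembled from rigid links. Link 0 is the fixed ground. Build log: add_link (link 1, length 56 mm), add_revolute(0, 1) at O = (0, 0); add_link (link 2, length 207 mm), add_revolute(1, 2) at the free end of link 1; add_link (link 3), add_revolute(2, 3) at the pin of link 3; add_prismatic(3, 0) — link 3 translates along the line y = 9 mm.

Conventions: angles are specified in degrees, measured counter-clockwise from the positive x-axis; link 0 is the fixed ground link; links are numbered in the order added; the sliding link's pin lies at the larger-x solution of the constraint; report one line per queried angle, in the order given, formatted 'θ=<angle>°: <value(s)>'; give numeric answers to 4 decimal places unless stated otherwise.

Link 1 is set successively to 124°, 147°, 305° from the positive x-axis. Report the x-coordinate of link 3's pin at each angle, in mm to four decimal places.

geometry: r = 56 mm, L = 207 mm, e = 9 mm
θ=124°: crank pin P = (r cos θ, r sin θ) = (-31.314803, 46.426104)
θ=124°: h = r sin θ − e = 46.426104 − 9 = 37.426104
θ=124°: x = r cos θ + √(L² − h²) = -31.314803 + 203.588523 = 172.273720
θ=147°: crank pin P = (r cos θ, r sin θ) = (-46.965552, 30.499786)
θ=147°: h = r sin θ − e = 30.499786 − 9 = 21.499786
θ=147°: x = r cos θ + √(L² − h²) = -46.965552 + 205.880449 = 158.914897
θ=305°: crank pin P = (r cos θ, r sin θ) = (32.120280, -45.872514)
θ=305°: h = r sin θ − e = -45.872514 − 9 = -54.872514
θ=305°: x = r cos θ + √(L² − h²) = 32.120280 + 199.594607 = 231.714887

θ=124°: 172.2737
θ=147°: 158.9149
θ=305°: 231.7149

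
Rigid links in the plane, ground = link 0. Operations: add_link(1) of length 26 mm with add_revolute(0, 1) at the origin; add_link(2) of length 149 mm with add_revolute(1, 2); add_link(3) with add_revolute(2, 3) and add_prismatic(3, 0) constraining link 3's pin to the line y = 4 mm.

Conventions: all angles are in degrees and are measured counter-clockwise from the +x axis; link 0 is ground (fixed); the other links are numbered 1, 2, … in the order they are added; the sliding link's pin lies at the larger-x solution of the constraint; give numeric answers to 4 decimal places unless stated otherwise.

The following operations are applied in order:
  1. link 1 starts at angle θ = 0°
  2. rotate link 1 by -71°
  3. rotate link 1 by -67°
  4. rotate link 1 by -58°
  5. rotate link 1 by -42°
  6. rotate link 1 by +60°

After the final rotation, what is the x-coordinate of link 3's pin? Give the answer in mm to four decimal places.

geometry: r = 26 mm, L = 149 mm, e = 4 mm; θ starts at 0°
rotate link 1 by -71°: θ ← 0° -71° = -71°
rotate link 1 by -67°: θ ← -71° -67° = -138°
rotate link 1 by -58°: θ ← -138° -58° = -196°
rotate link 1 by -42°: θ ← -196° -42° = -238°
rotate link 1 by +60°: θ ← -238° +60° = -178°
crank pin P = (r cos θ, r sin θ) = (-25.984162, -0.907387)
h = r sin θ − e = -0.907387 − 4 = -4.907387
x = r cos θ + √(L² − h²) = -25.984162 + 148.919164 = 122.935003

122.9350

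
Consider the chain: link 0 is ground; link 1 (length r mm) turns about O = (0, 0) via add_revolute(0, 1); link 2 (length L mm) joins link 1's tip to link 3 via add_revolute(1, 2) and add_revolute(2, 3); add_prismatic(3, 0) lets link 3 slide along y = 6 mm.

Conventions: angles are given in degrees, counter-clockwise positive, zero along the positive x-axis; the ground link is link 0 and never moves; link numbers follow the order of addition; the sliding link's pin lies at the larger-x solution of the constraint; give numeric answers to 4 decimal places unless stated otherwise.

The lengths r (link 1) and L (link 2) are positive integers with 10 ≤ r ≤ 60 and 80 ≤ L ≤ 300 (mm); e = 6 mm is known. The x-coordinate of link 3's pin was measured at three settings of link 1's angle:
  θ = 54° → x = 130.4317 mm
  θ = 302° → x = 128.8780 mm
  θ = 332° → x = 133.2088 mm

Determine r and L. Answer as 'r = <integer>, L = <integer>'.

constraint per measurement: (x − r cos θ)² + (r sin θ − e)² = L²
subtracting the θ₁ and θ₂ equations cancels the r² and L² terms:
r = (x₁² − x₂²) / (2[(x₁cos θ₁ + e sin θ₁) − (x₂cos θ₂ + e sin θ₂)]) = 10.9999 → r = 11
L² = (x₁ − r cos θ₁)² + (r sin θ₁ − e)² = 15375.9899 → L = 124.0000 → L = 124
check at θ₃=332°: x = 133.2088 (printed 133.2088) ✓

r = 11, L = 124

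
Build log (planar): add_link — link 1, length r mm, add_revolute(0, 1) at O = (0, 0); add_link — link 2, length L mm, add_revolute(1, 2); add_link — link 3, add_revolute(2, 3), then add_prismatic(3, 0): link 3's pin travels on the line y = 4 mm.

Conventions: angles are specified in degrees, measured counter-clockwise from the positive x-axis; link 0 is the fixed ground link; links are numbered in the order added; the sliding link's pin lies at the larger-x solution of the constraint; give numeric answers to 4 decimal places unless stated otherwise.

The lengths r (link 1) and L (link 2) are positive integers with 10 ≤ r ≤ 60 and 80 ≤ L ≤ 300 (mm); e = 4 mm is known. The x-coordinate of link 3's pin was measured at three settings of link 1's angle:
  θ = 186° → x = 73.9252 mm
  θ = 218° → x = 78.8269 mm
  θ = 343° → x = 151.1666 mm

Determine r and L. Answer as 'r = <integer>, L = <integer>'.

constraint per measurement: (x − r cos θ)² + (r sin θ − e)² = L²
subtracting the θ₁ and θ₂ equations cancels the r² and L² terms:
r = (x₁² − x₂²) / (2[(x₁cos θ₁ + e sin θ₁) − (x₂cos θ₂ + e sin θ₂)]) = 40.0003 → r = 40
L² = (x₁ − r cos θ₁)² + (r sin θ₁ − e)² = 12996.0027 → L = 114.0000 → L = 114
check at θ₃=343°: x = 151.1666 (printed 151.1666) ✓

r = 40, L = 114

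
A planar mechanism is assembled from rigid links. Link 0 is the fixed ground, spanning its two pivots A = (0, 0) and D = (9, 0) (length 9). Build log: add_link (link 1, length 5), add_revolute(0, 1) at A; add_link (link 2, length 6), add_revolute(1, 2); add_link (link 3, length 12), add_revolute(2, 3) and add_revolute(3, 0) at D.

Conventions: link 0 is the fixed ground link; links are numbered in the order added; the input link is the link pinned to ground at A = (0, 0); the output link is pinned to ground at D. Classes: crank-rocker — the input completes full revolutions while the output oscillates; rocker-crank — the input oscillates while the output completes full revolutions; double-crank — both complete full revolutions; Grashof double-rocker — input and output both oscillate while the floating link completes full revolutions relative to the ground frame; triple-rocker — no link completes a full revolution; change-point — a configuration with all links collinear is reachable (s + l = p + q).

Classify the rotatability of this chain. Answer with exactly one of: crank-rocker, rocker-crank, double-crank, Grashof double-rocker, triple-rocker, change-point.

lengths: ground=9, input=5, coupler=6, output=12
sorted: s=5 (shortest), l=12 (longest), p+q=15
s + l = 17 vs p + q = 15
s + l > p + q → non-Grashof → no link fully rotates → triple-rocker

triple-rocker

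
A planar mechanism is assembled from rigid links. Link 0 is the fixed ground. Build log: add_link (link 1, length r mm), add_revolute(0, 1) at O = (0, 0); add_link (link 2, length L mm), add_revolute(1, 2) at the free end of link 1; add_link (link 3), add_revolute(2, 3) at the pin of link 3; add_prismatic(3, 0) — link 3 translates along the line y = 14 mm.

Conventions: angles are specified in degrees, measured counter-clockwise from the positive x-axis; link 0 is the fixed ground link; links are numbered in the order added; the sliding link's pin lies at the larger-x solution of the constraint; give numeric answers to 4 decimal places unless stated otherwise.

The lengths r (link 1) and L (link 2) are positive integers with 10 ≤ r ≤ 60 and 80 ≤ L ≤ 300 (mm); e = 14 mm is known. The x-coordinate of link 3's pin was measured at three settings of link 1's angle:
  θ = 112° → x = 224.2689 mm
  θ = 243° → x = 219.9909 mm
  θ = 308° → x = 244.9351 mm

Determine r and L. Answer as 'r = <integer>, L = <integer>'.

constraint per measurement: (x − r cos θ)² + (r sin θ − e)² = L²
subtracting the θ₁ and θ₂ equations cancels the r² and L² terms:
r = (x₁² − x₂²) / (2[(x₁cos θ₁ + e sin θ₁) − (x₂cos θ₂ + e sin θ₂)]) = 23.0002 → r = 23
L² = (x₁ − r cos θ₁)² + (r sin θ₁ − e)² = 54289.0131 → L = 233.0000 → L = 233
check at θ₃=308°: x = 244.9351 (printed 244.9351) ✓

r = 23, L = 233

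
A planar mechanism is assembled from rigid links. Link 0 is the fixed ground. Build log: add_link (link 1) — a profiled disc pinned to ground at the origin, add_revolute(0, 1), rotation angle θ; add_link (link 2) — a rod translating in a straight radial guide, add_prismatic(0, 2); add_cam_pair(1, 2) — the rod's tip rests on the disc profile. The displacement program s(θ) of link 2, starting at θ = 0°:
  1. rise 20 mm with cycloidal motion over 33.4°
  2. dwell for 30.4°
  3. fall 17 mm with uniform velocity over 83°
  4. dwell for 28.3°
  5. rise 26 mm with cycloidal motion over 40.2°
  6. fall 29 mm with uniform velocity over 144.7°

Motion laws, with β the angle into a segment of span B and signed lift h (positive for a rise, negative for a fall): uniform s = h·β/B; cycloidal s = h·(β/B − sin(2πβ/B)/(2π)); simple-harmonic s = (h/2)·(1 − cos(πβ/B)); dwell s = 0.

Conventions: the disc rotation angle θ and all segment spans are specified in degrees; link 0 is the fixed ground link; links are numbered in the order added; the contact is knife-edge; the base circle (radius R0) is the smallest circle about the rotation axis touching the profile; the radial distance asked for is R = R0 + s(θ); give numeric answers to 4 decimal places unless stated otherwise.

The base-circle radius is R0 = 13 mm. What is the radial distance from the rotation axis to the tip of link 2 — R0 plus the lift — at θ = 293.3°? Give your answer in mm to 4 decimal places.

seg 1 [0°–33.4°] cycloidal, h=20: full span → s += 20 → s = 20.0000
seg 2 [33.4°–63.8°] dwell: s stays 20.0000
seg 3 [63.8°–146.8°] uniform, h=-17: full span → s += -17 → s = 3.0000
seg 4 [146.8°–175.1°] dwell: s stays 3.0000
seg 5 [175.1°–215.3°] cycloidal, h=26: full span → s += 26 → s = 29.0000
seg 6 [215.3°–360°] uniform, h=-29: θ=293.3° here. β=78, B=144.7. -29·78/144.7 = -15.6323 → s = 13.3677
R = R0 + s = 13 + 13.3677 = 26.3677

26.3677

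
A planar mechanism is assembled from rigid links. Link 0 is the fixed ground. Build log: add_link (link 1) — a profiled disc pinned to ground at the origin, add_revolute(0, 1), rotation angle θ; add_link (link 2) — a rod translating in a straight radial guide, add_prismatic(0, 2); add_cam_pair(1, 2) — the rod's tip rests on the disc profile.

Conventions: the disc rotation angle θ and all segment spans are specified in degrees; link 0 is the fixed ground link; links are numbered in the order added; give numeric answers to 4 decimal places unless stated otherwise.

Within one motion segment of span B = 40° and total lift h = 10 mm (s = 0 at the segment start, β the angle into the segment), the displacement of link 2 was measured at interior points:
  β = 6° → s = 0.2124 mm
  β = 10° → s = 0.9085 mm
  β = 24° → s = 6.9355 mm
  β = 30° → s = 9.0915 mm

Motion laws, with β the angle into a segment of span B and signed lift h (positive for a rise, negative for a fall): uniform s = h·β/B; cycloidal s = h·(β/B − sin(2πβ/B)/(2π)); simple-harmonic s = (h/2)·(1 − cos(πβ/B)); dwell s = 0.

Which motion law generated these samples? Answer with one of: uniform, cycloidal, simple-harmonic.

candidates at β/B = r: uniform s = h·r (linear in β); cycloidal s = h·(r − sin(2πr)/(2π)); simple-harmonic s = (h/2)(1 − cos(πr))
β=6°: printed 0.2124 | uniform 1.5000, cycloidal 0.2124, simple-harmonic 0.5450
β=10°: printed 0.9085 | uniform 2.5000, cycloidal 0.9085, simple-harmonic 1.4645
β=24°: printed 6.9355 | uniform 6.0000, cycloidal 6.9355, simple-harmonic 6.5451
β=30°: printed 9.0915 | uniform 7.5000, cycloidal 9.0915, simple-harmonic 8.5355
only one law matches every sample → cycloidal

cycloidal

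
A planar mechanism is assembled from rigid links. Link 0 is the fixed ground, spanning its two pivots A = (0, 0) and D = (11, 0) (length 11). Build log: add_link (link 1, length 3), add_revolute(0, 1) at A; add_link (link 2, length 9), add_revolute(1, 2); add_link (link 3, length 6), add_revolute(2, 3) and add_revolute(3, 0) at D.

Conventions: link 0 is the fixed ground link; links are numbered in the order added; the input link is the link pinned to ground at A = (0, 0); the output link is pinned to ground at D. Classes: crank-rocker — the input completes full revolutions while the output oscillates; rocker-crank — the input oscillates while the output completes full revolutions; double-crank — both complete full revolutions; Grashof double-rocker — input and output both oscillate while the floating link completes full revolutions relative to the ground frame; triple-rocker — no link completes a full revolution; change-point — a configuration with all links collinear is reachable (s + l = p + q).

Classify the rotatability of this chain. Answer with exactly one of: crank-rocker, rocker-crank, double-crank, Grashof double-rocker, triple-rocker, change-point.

lengths: ground=11, input=3, coupler=9, output=6
sorted: s=3 (shortest), l=11 (longest), p+q=15
s + l = 14 vs p + q = 15
s + l < p + q (Grashof) with shortest = input link → crank-rocker

crank-rocker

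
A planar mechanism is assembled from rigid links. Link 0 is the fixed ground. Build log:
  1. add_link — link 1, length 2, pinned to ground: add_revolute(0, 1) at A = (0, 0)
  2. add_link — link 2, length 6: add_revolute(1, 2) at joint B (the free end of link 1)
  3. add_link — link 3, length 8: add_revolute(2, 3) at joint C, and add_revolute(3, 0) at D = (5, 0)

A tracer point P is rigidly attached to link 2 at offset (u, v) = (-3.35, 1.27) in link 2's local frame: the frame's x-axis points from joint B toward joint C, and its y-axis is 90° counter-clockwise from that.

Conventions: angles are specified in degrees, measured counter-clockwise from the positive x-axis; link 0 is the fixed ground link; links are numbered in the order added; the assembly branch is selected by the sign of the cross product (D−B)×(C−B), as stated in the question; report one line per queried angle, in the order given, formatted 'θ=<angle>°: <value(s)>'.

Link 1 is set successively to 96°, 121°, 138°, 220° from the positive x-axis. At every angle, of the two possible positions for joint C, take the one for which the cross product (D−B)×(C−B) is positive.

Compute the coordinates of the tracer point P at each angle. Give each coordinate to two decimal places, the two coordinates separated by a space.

A=(0,0), D=(5.00,0)
θ=96°: B = A + 2.00·(cos96°, sin96°) = (-0.2091, 1.9890)
θ=96°: |BD| = 5.5759
θ=96°: circle(B,6.00) ∩ circle(D,8.00): a=0.2771, h=5.9936
θ=96°:   candidates: C₊=(2.1879,7.4895) cross=33.420; C₋=(-2.0882,-3.7091) cross=-33.420
θ=96°:   branch + wants cross > 0 → take C=(2.1879,7.4895) (cross=33.420)
θ=96°: ex = (C−B)/|BC| = (0.3995,0.9167); ey = (-0.9167,0.3995)
θ=96°: P = B + -3.35·ex + 1.27·ey = (-2.7116,-0.5747)
θ=121°: B = A + 2.00·(cos121°, sin121°) = (-1.0301, 1.7143)
θ=121°: |BD| = 6.2690
θ=121°: circle(B,6.00) ∩ circle(D,8.00): a=0.9013, h=5.9319
θ=121°:   candidates: C₊=(1.4590,7.1737) cross=37.187; C₋=(-1.7853,-4.2380) cross=-37.187
θ=121°:   branch + wants cross > 0 → take C=(1.4590,7.1737) (cross=37.187)
θ=121°: ex = (C−B)/|BC| = (0.4149,0.9099); ey = (-0.9099,0.4149)
θ=121°: P = B + -3.35·ex + 1.27·ey = (-3.5754,-0.8069)
θ=138°: B = A + 2.00·(cos138°, sin138°) = (-1.4863, 1.3383)
θ=138°: |BD| = 6.6229
θ=138°: circle(B,6.00) ∩ circle(D,8.00): a=1.1976, h=5.8793
θ=138°:   candidates: C₊=(0.8746,6.8543) cross=38.938; C₋=(-1.5014,-4.6617) cross=-38.938
θ=138°:   branch + wants cross > 0 → take C=(0.8746,6.8543) (cross=38.938)
θ=138°: ex = (C−B)/|BC| = (0.3935,0.9193); ey = (-0.9193,0.3935)
θ=138°: P = B + -3.35·ex + 1.27·ey = (-3.9720,-1.2418)
θ=220°: B = A + 2.00·(cos220°, sin220°) = (-1.5321, -1.2856)
θ=220°: |BD| = 6.6574
θ=220°: circle(B,6.00) ∩ circle(D,8.00): a=1.2258, h=5.8735
θ=220°:   candidates: C₊=(-1.4636,4.7140) cross=39.102; C₋=(0.8048,-6.8118) cross=-39.102
θ=220°:   branch + wants cross > 0 → take C=(-1.4636,4.7140) (cross=39.102)
θ=220°: ex = (C−B)/|BC| = (0.0114,0.9999); ey = (-0.9999,0.0114)
θ=220°: P = B + -3.35·ex + 1.27·ey = (-2.8403,-4.6209)

θ=96°: -2.71 -0.57
θ=121°: -3.58 -0.81
θ=138°: -3.97 -1.24
θ=220°: -2.84 -4.62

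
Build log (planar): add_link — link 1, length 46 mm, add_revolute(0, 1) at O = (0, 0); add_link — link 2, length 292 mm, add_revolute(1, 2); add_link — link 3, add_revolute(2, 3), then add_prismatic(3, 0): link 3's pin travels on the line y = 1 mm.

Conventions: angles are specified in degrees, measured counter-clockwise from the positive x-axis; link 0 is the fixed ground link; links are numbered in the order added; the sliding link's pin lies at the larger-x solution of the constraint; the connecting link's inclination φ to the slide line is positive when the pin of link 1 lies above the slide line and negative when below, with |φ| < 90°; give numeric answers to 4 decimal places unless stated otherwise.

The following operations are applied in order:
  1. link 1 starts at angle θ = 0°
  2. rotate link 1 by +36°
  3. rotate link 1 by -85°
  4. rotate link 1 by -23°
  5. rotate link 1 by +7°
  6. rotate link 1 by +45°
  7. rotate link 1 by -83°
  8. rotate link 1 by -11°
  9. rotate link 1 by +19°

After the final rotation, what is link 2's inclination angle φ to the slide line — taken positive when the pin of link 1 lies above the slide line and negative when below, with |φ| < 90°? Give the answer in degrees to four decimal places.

geometry: r = 46 mm, L = 292 mm, e = 1 mm; θ starts at 0°
rotate link 1 by +36°: θ ← 0° +36° = 36°
rotate link 1 by -85°: θ ← 36° -85° = -49°
rotate link 1 by -23°: θ ← -49° -23° = -72°
rotate link 1 by +7°: θ ← -72° +7° = -65°
rotate link 1 by +45°: θ ← -65° +45° = -20°
rotate link 1 by -83°: θ ← -20° -83° = -103°
rotate link 1 by -11°: θ ← -103° -11° = -114°
rotate link 1 by +19°: θ ← -114° +19° = -95°
h = r sin θ − e = -45.824956 − 1 = -46.824956
sin φ = h / L = -46.824956 / 292 = -0.16035944
φ = arcsin(-0.16035944) = -9.227760°

-9.2278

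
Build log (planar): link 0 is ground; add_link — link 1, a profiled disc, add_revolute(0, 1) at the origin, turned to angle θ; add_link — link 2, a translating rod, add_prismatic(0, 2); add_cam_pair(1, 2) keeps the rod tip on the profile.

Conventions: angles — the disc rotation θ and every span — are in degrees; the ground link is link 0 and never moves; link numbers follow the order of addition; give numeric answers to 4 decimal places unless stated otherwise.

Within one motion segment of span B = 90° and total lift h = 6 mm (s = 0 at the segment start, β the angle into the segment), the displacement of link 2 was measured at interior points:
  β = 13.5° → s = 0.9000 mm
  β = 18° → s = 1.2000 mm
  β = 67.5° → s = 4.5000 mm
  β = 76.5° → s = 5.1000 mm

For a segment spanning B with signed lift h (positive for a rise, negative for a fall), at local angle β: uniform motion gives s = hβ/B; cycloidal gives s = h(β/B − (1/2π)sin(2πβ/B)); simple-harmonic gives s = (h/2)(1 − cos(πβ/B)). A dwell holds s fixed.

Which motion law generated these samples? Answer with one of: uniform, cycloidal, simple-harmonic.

candidates at β/B = r: uniform s = h·r (linear in β); cycloidal s = h·(r − sin(2πr)/(2π)); simple-harmonic s = (h/2)(1 − cos(πr))
β=13.5°: printed 0.9000 | uniform 0.9000, cycloidal 0.1274, simple-harmonic 0.3270
β=18°: printed 1.2000 | uniform 1.2000, cycloidal 0.2918, simple-harmonic 0.5729
β=67.5°: printed 4.5000 | uniform 4.5000, cycloidal 5.4549, simple-harmonic 5.1213
β=76.5°: printed 5.1000 | uniform 5.1000, cycloidal 5.8726, simple-harmonic 5.6730
only one law matches every sample → uniform

uniform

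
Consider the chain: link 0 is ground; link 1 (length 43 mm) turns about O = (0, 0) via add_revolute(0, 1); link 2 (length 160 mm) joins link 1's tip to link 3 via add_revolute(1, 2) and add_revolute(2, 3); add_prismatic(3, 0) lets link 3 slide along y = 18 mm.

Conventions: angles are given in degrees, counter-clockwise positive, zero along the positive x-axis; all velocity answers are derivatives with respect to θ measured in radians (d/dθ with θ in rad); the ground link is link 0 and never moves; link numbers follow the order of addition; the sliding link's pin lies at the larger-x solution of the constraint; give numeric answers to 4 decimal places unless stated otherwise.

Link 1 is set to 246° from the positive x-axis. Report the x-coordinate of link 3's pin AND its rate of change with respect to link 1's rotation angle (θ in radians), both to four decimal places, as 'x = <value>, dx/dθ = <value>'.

geometry: r = 43 mm, L = 160 mm, e = 18 mm
crank pin P = (r cos θ, r sin θ) = (-17.489676, -39.282455)
h = r sin θ − e = -39.282455 − 18 = -57.282455
x = r cos θ + √(L² − h²) = -17.489676 + 149.394513 = 131.904837
dx/dθ = −r sin θ − h·r cos θ/√(L² − h²) (θ in radians; h = -57.282455) = 32.576375

x = 131.9048, dx/dθ = 32.5764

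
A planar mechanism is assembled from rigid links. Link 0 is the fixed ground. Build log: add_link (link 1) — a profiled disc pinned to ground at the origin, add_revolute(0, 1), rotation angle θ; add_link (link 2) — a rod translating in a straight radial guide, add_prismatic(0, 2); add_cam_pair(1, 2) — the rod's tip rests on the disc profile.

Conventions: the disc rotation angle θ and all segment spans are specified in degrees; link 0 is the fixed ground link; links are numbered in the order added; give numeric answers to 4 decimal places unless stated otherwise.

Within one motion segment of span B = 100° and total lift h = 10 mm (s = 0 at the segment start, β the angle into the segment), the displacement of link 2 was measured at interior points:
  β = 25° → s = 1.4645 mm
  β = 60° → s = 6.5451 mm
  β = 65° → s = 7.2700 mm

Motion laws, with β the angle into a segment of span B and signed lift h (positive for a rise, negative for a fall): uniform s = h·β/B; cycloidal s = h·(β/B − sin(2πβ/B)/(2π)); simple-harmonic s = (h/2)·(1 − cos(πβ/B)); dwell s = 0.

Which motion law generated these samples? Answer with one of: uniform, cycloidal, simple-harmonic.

candidates at β/B = r: uniform s = h·r (linear in β); cycloidal s = h·(r − sin(2πr)/(2π)); simple-harmonic s = (h/2)(1 − cos(πr))
β=25°: printed 1.4645 | uniform 2.5000, cycloidal 0.9085, simple-harmonic 1.4645
β=60°: printed 6.5451 | uniform 6.0000, cycloidal 6.9355, simple-harmonic 6.5451
β=65°: printed 7.2700 | uniform 6.5000, cycloidal 7.7876, simple-harmonic 7.2700
only one law matches every sample → simple-harmonic

simple-harmonic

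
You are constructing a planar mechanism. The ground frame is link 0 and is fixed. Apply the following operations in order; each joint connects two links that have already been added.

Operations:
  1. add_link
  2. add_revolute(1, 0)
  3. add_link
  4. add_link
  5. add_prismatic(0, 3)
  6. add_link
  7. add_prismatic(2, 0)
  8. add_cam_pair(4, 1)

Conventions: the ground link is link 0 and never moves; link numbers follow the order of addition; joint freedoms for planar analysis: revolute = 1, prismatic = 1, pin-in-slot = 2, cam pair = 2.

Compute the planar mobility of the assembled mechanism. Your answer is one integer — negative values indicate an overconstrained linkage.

link 0 = ground. State L|J1|J2 = 1|0|0
+link1  2|0|0
R(1,0) f=1→J1  2|1|0
+link2  3|1|0
+link3  4|1|0
P(0,3) f=1→J1  4|2|0
+link4  5|2|0
P(2,0) f=1→J1  5|3|0
C(4,1) f=2→J2  5|3|1
M = 3(5−1)−2·3−1 = 12−6−1 = 5

M = 5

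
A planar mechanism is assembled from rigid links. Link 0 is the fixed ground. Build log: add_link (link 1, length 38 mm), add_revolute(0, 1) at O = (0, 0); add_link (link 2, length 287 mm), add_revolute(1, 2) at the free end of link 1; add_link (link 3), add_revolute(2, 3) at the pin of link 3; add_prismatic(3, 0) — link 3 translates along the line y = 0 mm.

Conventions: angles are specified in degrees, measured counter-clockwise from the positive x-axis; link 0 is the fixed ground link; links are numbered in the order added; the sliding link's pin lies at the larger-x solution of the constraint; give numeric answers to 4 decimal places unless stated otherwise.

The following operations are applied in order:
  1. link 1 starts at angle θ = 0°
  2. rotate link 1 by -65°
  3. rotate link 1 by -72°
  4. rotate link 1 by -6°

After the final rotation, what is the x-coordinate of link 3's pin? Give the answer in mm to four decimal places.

geometry: r = 38 mm, L = 287 mm, e = 0 mm; θ starts at 0°
rotate link 1 by -65°: θ ← 0° -65° = -65°
rotate link 1 by -72°: θ ← -65° -72° = -137°
rotate link 1 by -6°: θ ← -137° -6° = -143°
crank pin P = (r cos θ, r sin θ) = (-30.348149, -22.868971)
h = r sin θ − e = -22.868971 − 0 = -22.868971
x = r cos θ + √(L² − h²) = -30.348149 + 286.087417 = 255.739268

255.7393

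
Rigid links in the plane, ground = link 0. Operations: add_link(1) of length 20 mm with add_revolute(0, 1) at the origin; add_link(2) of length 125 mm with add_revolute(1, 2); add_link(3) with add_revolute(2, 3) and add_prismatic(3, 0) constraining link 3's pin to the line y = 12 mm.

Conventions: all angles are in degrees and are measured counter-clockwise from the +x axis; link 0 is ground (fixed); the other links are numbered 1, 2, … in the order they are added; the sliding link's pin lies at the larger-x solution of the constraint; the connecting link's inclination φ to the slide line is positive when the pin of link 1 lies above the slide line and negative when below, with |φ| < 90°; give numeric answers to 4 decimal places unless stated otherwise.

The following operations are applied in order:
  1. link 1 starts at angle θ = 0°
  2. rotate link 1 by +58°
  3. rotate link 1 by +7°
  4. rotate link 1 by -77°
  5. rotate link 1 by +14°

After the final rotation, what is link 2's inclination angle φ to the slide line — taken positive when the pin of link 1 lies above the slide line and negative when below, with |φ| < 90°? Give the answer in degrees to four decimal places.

geometry: r = 20 mm, L = 125 mm, e = 12 mm; θ starts at 0°
rotate link 1 by +58°: θ ← 0° +58° = 58°
rotate link 1 by +7°: θ ← 58° +7° = 65°
rotate link 1 by -77°: θ ← 65° -77° = -12°
rotate link 1 by +14°: θ ← -12° +14° = 2°
h = r sin θ − e = 0.697990 − 12 = -11.302010
sin φ = h / L = -11.302010 / 125 = -0.09041608
φ = arcsin(-0.09041608) = -5.187544°

-5.1875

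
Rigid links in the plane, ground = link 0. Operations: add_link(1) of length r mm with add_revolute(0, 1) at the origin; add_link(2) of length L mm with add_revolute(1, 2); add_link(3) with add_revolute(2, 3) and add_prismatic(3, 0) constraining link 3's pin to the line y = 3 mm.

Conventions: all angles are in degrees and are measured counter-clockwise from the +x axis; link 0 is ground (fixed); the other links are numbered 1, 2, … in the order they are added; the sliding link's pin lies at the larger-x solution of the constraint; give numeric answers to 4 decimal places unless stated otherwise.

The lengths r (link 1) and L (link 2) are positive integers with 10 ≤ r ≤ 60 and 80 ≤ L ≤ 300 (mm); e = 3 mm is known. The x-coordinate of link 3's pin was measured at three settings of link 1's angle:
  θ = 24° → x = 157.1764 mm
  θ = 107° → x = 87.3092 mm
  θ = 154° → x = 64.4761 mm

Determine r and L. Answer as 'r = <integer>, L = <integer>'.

constraint per measurement: (x − r cos θ)² + (r sin θ − e)² = L²
subtracting the θ₁ and θ₂ equations cancels the r² and L² terms:
r = (x₁² − x₂²) / (2[(x₁cos θ₁ + e sin θ₁) − (x₂cos θ₂ + e sin θ₂)]) = 51.0000 → r = 51
L² = (x₁ − r cos θ₁)² + (r sin θ₁ − e)² = 12544.0051 → L = 112.0000 → L = 112
check at θ₃=154°: x = 64.4761 (printed 64.4761) ✓

r = 51, L = 112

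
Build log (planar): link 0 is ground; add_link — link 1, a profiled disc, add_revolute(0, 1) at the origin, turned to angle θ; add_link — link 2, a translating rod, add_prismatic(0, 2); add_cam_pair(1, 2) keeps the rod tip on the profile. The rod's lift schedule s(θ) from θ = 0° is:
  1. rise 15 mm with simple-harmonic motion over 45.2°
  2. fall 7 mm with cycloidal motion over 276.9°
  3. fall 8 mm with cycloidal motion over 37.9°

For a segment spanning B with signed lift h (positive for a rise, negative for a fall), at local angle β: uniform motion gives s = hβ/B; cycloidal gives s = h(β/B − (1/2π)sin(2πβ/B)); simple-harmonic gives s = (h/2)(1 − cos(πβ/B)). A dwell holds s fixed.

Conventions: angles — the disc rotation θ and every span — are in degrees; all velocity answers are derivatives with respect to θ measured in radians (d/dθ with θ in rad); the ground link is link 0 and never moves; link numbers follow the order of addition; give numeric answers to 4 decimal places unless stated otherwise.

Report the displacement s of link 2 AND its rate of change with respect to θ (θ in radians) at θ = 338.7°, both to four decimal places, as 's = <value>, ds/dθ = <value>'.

seg 1 [0°–45.2°] simple-harmonic, h=15: full span → s += 15 → s = 15.0000
seg 2 [45.2°–322.1°] cycloidal, h=-7: full span → s += -7 → s = 8.0000
seg 3 [322.1°–360°] cycloidal, h=-8: θ=338.7° here. β=16.6, B=37.9. -8·(0.4380 − sin(2π·0.4380)/(2π)) = -3.0204 → s = 4.9796
velocity in seg [322.1°–360°] (cycloidal), θ in radians: β = 16.6° = 0.2897 rad, B = 37.9° = 0.6615 rad; ds/dθ = (h/B)(1 − cos(2πβ/B)) = ((-8)/0.6615)(1 − cos(2π·0.4380)) = -23.281916 mm/rad

s = 4.9796, ds/dθ = -23.2819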